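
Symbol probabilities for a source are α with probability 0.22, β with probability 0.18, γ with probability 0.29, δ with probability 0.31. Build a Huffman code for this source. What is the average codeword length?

Repeatedly combine the two least-probable nodes; the expected code length is the sum of the merged weights.
merge 9/50 + 11/50 → 2/5
merge 29/100 + 31/100 → 3/5
merge 2/5 + 3/5 → 1
L = 2/5 + 3/5 + 1 = 2 bits/symbol.

2 bits/symbol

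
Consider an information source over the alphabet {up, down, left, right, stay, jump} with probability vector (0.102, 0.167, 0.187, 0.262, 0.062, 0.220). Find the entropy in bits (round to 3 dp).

H = −Σ pᵢ log₂ pᵢ.
−0.102·log₂(0.102) = 0.3359
−0.167·log₂(0.167) = 0.4312
−0.187·log₂(0.187) = 0.4523
−0.262·log₂(0.262) = 0.5063
−0.062·log₂(0.062) = 0.2487
−0.220·log₂(0.220) = 0.4806
Sum ≈ 2.4550 → 2.455 bits.

2.455 bits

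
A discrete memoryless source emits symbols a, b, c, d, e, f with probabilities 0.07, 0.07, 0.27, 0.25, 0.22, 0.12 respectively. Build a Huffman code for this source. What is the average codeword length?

2.4 bits/symbol

Repeatedly combine the two least-probable nodes; the expected code length is the sum of the merged weights.
merge 7/100 + 7/100 → 7/50
merge 3/25 + 7/50 → 13/50
merge 11/50 + 1/4 → 47/100
merge 13/50 + 27/100 → 53/100
merge 47/100 + 53/100 → 1
L = 7/50 + 13/50 + 47/100 + 53/100 + 1 = 12/5 = 2.4 bits/symbol.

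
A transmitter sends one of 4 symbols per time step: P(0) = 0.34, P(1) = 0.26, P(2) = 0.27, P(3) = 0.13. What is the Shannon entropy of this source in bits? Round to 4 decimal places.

H = −Σ pᵢ log₂ pᵢ.
−0.34·log₂(0.34) = 0.5292
−0.26·log₂(0.26) = 0.5053
−0.27·log₂(0.27) = 0.5100
−0.13·log₂(0.13) = 0.3826
Sum ≈ 1.9271 → 1.9271 bits.

1.9271 bits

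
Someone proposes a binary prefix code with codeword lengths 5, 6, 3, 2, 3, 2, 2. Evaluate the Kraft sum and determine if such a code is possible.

1.046875; no

With common denominator 2^6 = 64: Σ 2^(−ℓᵢ) = 2/64 + 1/64 + 8/64 + 16/64 + 8/64 + 16/64 + 16/64 = 67/64 = 1.046875.
Kraft's inequality requires Σ ≤ 1; here Σ = 1.046875 > 1, so no such prefix code exists.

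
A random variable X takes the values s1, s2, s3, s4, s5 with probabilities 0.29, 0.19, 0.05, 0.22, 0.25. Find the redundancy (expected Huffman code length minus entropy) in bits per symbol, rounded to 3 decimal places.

0.070 bits

Entropy H = −Σ p log₂ p ≈ 2.1698 bits.
Huffman merges: 1/20+19/100→6/25; 11/50+6/25→23/50; 1/4+29/100→27/50; 23/50+27/50→1. L = 56/25 ≈ 2.2400.
L − H = 2.2400 − 2.1698 = 0.070 bits.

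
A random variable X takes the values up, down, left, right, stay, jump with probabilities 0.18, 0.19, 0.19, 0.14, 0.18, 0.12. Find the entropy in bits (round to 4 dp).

H = −Σ pᵢ log₂ pᵢ.
−0.18·log₂(0.18) = 0.4453
−0.19·log₂(0.19) = 0.4552
−0.19·log₂(0.19) = 0.4552
−0.14·log₂(0.14) = 0.3971
−0.18·log₂(0.18) = 0.4453
−0.12·log₂(0.12) = 0.3671
Sum ≈ 2.5652 → 2.5652 bits.

2.5652 bits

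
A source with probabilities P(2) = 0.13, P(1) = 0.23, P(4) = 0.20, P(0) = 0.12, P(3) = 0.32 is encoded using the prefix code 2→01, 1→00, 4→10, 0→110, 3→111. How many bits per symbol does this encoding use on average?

2.44 bits/symbol

L̄ = Σ pᵢ·ℓᵢ = 0.13·2 + 0.23·2 + 0.20·2 + 0.12·3 + 0.32·3 = 2.44 bits/symbol.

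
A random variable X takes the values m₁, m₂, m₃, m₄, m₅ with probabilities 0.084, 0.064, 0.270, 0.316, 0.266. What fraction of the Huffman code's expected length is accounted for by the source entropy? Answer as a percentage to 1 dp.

Entropy H = −Σ p log₂ p ≈ 2.0974 bits.
Huffman merges: 8/125+21/250→37/250; 37/250+133/500→207/500; 27/100+79/250→293/500; 207/500+293/500→1. L = 537/250 ≈ 2.1480.
Efficiency = H/L = 2.0974/2.1480 = 97.6%.

97.6%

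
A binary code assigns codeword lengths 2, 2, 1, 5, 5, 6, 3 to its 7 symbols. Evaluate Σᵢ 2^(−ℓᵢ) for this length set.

1.203125

With common denominator 2^6 = 64: Σ 2^(−ℓᵢ) = 16/64 + 16/64 + 32/64 + 2/64 + 2/64 + 1/64 + 8/64 = 77/64 = 1.203125.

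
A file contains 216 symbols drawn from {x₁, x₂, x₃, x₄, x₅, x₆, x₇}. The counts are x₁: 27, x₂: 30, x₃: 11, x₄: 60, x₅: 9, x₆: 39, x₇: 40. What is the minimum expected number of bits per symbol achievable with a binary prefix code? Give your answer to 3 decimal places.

Probabilities are the counts divided by 216.
Repeatedly combine the two least-probable nodes; the expected code length is the sum of the merged weights.
merge 1/24 + 11/216 → 5/54
merge 5/54 + 1/8 → 47/216
merge 5/36 + 13/72 → 23/72
merge 5/27 + 47/216 → 29/72
merge 5/18 + 23/72 → 43/72
merge 29/72 + 43/72 → 1
L = 5/54 + 47/216 + 23/72 + 29/72 + 43/72 + 1 = 71/27 ≈ 2.630 bits/symbol.

2.630 bits/symbol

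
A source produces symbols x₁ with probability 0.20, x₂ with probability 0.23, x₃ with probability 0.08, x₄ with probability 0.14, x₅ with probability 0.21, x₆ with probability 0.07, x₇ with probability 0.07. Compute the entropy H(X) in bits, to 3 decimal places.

2.651 bits

H = −Σ pᵢ log₂ pᵢ.
−0.20·log₂(0.20) = 0.4644
−0.23·log₂(0.23) = 0.4877
−0.08·log₂(0.08) = 0.2915
−0.14·log₂(0.14) = 0.3971
−0.21·log₂(0.21) = 0.4728
−0.07·log₂(0.07) = 0.2686
−0.07·log₂(0.07) = 0.2686
Sum ≈ 2.6506 → 2.651 bits.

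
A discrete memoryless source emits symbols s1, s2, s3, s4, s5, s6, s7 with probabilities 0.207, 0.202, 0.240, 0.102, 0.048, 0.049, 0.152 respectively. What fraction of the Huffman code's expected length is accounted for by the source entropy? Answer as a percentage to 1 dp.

Entropy H = −Σ p log₂ p ≈ 2.6031 bits.
Huffman merges: 6/125+49/1000→97/1000; 97/1000+51/500→199/1000; 19/125+199/1000→351/1000; 101/500+207/1000→409/1000; 6/25+351/1000→591/1000; 409/1000+591/1000→1. L = 2647/1000 ≈ 2.6470.
Efficiency = H/L = 2.6031/2.6470 = 98.3%.

98.3%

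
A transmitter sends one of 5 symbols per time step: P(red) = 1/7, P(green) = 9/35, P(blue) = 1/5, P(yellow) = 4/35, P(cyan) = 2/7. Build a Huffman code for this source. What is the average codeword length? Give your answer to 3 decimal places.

2.257 bits/symbol

Repeatedly combine the two least-probable nodes; the expected code length is the sum of the merged weights.
merge 4/35 + 1/7 → 9/35
merge 1/5 + 9/35 → 16/35
merge 9/35 + 2/7 → 19/35
merge 16/35 + 19/35 → 1
L = 9/35 + 16/35 + 19/35 + 1 = 79/35 ≈ 2.257 bits/symbol.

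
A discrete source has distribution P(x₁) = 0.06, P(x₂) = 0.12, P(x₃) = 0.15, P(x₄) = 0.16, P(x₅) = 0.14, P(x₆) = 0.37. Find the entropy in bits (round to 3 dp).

2.372 bits

H = −Σ pᵢ log₂ pᵢ.
−0.06·log₂(0.06) = 0.2435
−0.12·log₂(0.12) = 0.3671
−0.15·log₂(0.15) = 0.4105
−0.16·log₂(0.16) = 0.4230
−0.14·log₂(0.14) = 0.3971
−0.37·log₂(0.37) = 0.5307
Sum ≈ 2.3720 → 2.372 bits.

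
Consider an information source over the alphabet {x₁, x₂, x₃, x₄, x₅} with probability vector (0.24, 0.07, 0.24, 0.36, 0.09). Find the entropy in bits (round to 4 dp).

2.1001 bits

H = −Σ pᵢ log₂ pᵢ.
−0.24·log₂(0.24) = 0.4941
−0.07·log₂(0.07) = 0.2686
−0.24·log₂(0.24) = 0.4941
−0.36·log₂(0.36) = 0.5306
−0.09·log₂(0.09) = 0.3127
Sum ≈ 2.1001 → 2.1001 bits.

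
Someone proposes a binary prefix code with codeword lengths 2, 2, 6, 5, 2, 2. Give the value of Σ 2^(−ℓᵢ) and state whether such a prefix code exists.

With common denominator 2^6 = 64: Σ 2^(−ℓᵢ) = 16/64 + 16/64 + 1/64 + 2/64 + 16/64 + 16/64 = 67/64 = 1.046875.
Kraft's inequality requires Σ ≤ 1; here Σ = 1.046875 > 1, so no such prefix code exists.

1.046875; no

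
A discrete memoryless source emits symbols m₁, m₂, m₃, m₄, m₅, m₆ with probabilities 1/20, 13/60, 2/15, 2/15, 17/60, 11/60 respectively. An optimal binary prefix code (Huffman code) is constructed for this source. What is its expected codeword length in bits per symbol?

Repeatedly combine the two least-probable nodes; the expected code length is the sum of the merged weights.
merge 1/20 + 2/15 → 11/60
merge 2/15 + 11/60 → 19/60
merge 11/60 + 13/60 → 2/5
merge 17/60 + 19/60 → 3/5
merge 2/5 + 3/5 → 1
L = 11/60 + 19/60 + 2/5 + 3/5 + 1 = 5/2 = 2.5 bits/symbol.

2.5 bits/symbol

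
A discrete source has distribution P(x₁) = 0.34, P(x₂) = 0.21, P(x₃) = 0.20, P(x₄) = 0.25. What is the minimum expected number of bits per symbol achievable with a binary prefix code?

2 bits/symbol

Repeatedly combine the two least-probable nodes; the expected code length is the sum of the merged weights.
merge 1/5 + 21/100 → 41/100
merge 1/4 + 17/50 → 59/100
merge 41/100 + 59/100 → 1
L = 41/100 + 59/100 + 1 = 2 bits/symbol.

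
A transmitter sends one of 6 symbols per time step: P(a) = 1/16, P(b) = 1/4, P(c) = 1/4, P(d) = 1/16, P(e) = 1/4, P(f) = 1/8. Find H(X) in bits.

2.375 bits

Each probability is a power of 1/2, so log₂(1/p) is an integer.
H = Σ p·log₂(1/p) = 1/16·4 + 1/4·2 + 1/4·2 + 1/16·4 + 1/4·2 + 1/8·3 = 2.375 bits.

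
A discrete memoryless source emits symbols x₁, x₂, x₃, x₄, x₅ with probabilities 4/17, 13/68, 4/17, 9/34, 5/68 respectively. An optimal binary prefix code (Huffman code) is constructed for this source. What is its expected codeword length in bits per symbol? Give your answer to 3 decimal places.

2.265 bits/symbol

Repeatedly combine the two least-probable nodes; the expected code length is the sum of the merged weights.
merge 5/68 + 13/68 → 9/34
merge 4/17 + 4/17 → 8/17
merge 9/34 + 9/34 → 9/17
merge 8/17 + 9/17 → 1
L = 9/34 + 8/17 + 9/17 + 1 = 77/34 ≈ 2.265 bits/symbol.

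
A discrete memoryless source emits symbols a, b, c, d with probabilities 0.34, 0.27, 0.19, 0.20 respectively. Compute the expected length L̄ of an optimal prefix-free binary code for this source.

Repeatedly combine the two least-probable nodes; the expected code length is the sum of the merged weights.
merge 19/100 + 1/5 → 39/100
merge 27/100 + 17/50 → 61/100
merge 39/100 + 61/100 → 1
L = 39/100 + 61/100 + 1 = 2 bits/symbol.

2 bits/symbol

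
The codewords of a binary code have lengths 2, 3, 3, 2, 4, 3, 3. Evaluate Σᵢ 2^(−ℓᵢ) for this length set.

1.0625

With common denominator 2^4 = 16: Σ 2^(−ℓᵢ) = 4/16 + 2/16 + 2/16 + 4/16 + 1/16 + 2/16 + 2/16 = 17/16 = 1.0625.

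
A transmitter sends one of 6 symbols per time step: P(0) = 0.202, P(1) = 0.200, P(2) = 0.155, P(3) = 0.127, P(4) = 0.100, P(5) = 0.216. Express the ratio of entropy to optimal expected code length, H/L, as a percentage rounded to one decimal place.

Entropy H = −Σ p log₂ p ≈ 2.5353 bits.
Huffman merges: 1/10+127/1000→227/1000; 31/200+1/5→71/200; 101/500+27/125→209/500; 227/1000+71/200→291/500; 209/500+291/500→1. L = 1291/500 ≈ 2.5820.
Efficiency = H/L = 2.5353/2.5820 = 98.2%.

98.2%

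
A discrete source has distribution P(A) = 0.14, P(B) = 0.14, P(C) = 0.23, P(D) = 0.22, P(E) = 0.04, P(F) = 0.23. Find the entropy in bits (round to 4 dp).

2.4359 bits

H = −Σ pᵢ log₂ pᵢ.
−0.14·log₂(0.14) = 0.3971
−0.14·log₂(0.14) = 0.3971
−0.23·log₂(0.23) = 0.4877
−0.22·log₂(0.22) = 0.4806
−0.04·log₂(0.04) = 0.1858
−0.23·log₂(0.23) = 0.4877
Sum ≈ 2.4359 → 2.4359 bits.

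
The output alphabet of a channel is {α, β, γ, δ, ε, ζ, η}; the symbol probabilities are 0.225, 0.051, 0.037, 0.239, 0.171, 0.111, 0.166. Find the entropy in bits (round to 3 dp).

H = −Σ pᵢ log₂ pᵢ.
−0.225·log₂(0.225) = 0.4842
−0.051·log₂(0.051) = 0.2190
−0.037·log₂(0.037) = 0.1760
−0.239·log₂(0.239) = 0.4935
−0.171·log₂(0.171) = 0.4357
−0.111·log₂(0.111) = 0.3520
−0.166·log₂(0.166) = 0.4301
Sum ≈ 2.5904 → 2.590 bits.

2.590 bits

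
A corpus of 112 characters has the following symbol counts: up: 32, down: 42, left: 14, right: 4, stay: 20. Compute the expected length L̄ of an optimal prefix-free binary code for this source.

Probabilities are the counts divided by 112.
Repeatedly combine the two least-probable nodes; the expected code length is the sum of the merged weights.
merge 1/28 + 1/8 → 9/56
merge 9/56 + 5/28 → 19/56
merge 2/7 + 19/56 → 5/8
merge 3/8 + 5/8 → 1
L = 9/56 + 19/56 + 5/8 + 1 = 17/8 = 2.125 bits/symbol.

2.125 bits/symbol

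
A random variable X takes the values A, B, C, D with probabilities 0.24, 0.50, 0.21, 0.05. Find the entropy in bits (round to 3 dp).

1.683 bits

H = −Σ pᵢ log₂ pᵢ.
−0.24·log₂(0.24) = 0.4941
−0.50·log₂(0.50) = 0.5000
−0.21·log₂(0.21) = 0.4728
−0.05·log₂(0.05) = 0.2161
Sum ≈ 1.6831 → 1.683 bits.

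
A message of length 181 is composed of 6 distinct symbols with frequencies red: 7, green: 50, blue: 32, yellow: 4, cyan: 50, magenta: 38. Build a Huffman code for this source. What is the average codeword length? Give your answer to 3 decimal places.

2.298 bits/symbol

Probabilities are the counts divided by 181.
Repeatedly combine the two least-probable nodes; the expected code length is the sum of the merged weights.
merge 4/181 + 7/181 → 11/181
merge 11/181 + 32/181 → 43/181
merge 38/181 + 43/181 → 81/181
merge 50/181 + 50/181 → 100/181
merge 81/181 + 100/181 → 1
L = 11/181 + 43/181 + 81/181 + 100/181 + 1 = 416/181 ≈ 2.298 bits/symbol.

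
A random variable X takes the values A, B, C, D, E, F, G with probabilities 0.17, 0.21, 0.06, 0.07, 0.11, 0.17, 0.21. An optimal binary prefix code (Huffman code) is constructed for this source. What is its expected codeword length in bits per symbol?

2.71 bits/symbol

Repeatedly combine the two least-probable nodes; the expected code length is the sum of the merged weights.
merge 3/50 + 7/100 → 13/100
merge 11/100 + 13/100 → 6/25
merge 17/100 + 17/100 → 17/50
merge 21/100 + 21/100 → 21/50
merge 6/25 + 17/50 → 29/50
merge 21/50 + 29/50 → 1
L = 13/100 + 6/25 + 17/50 + 21/50 + 29/50 + 1 = 271/100 = 2.71 bits/symbol.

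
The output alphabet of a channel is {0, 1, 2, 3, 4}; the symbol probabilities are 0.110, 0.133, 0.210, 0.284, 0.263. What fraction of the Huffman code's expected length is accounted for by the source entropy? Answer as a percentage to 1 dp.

Entropy H = −Σ p log₂ p ≈ 2.2327 bits.
Huffman merges: 11/100+133/1000→243/1000; 21/100+243/1000→453/1000; 263/1000+71/250→547/1000; 453/1000+547/1000→1. L = 2243/1000 ≈ 2.2430.
Efficiency = H/L = 2.2327/2.2430 = 99.5%.

99.5%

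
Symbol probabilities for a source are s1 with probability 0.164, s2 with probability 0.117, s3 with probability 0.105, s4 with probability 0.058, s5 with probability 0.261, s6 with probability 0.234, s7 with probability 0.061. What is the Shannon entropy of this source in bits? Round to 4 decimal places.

H = −Σ pᵢ log₂ pᵢ.
−0.164·log₂(0.164) = 0.4278
−0.117·log₂(0.117) = 0.3622
−0.105·log₂(0.105) = 0.3414
−0.058·log₂(0.058) = 0.2383
−0.261·log₂(0.261) = 0.5058
−0.234·log₂(0.234) = 0.4903
−0.061·log₂(0.061) = 0.2461
Sum ≈ 2.6118 → 2.6118 bits.

2.6118 bits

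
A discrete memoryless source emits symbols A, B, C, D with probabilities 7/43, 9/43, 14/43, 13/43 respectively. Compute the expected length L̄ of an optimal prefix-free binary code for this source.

2 bits/symbol

Repeatedly combine the two least-probable nodes; the expected code length is the sum of the merged weights.
merge 7/43 + 9/43 → 16/43
merge 13/43 + 14/43 → 27/43
merge 16/43 + 27/43 → 1
L = 16/43 + 27/43 + 1 = 2 bits/symbol.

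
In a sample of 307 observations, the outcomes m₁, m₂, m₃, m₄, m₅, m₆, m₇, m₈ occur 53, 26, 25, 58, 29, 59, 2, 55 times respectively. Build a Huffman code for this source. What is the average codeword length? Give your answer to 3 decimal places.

Probabilities are the counts divided by 307.
Repeatedly combine the two least-probable nodes; the expected code length is the sum of the merged weights.
merge 2/307 + 25/307 → 27/307
merge 26/307 + 27/307 → 53/307
merge 29/307 + 53/307 → 82/307
merge 53/307 + 55/307 → 108/307
merge 58/307 + 59/307 → 117/307
merge 82/307 + 108/307 → 190/307
merge 117/307 + 190/307 → 1
L = 27/307 + 53/307 + 82/307 + 108/307 + 117/307 + 190/307 + 1 = 884/307 ≈ 2.879 bits/symbol.

2.879 bits/symbol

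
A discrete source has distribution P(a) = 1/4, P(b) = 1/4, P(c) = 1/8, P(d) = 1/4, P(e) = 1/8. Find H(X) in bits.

2.25 bits

Each probability is a power of 1/2, so log₂(1/p) is an integer.
H = Σ p·log₂(1/p) = 1/4·2 + 1/4·2 + 1/8·3 + 1/4·2 + 1/8·3 = 2.25 bits.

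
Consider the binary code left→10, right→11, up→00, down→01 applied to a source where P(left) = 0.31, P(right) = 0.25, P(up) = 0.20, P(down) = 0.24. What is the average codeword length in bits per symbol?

L̄ = Σ pᵢ·ℓᵢ = 0.31·2 + 0.25·2 + 0.20·2 + 0.24·2 = 2 bits/symbol.

2 bits/symbol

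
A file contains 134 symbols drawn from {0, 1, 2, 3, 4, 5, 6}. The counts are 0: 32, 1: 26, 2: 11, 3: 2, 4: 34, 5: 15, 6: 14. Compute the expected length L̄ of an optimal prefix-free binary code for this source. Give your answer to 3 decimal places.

2.604 bits/symbol

Probabilities are the counts divided by 134.
Repeatedly combine the two least-probable nodes; the expected code length is the sum of the merged weights.
merge 1/67 + 11/134 → 13/134
merge 13/134 + 7/67 → 27/134
merge 15/134 + 13/67 → 41/134
merge 27/134 + 16/67 → 59/134
merge 17/67 + 41/134 → 75/134
merge 59/134 + 75/134 → 1
L = 13/134 + 27/134 + 41/134 + 59/134 + 75/134 + 1 = 349/134 ≈ 2.604 bits/symbol.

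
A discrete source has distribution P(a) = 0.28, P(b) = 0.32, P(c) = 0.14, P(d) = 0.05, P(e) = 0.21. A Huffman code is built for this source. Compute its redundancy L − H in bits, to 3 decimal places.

Entropy H = −Σ p log₂ p ≈ 2.1263 bits.
Huffman merges: 1/20+7/50→19/100; 19/100+21/100→2/5; 7/25+8/25→3/5; 2/5+3/5→1. L = 219/100 ≈ 2.1900.
L − H = 2.1900 − 2.1263 = 0.064 bits.

0.064 bits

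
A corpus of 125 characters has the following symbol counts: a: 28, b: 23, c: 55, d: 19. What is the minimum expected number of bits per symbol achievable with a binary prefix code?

1.896 bits/symbol

Probabilities are the counts divided by 125.
Repeatedly combine the two least-probable nodes; the expected code length is the sum of the merged weights.
merge 19/125 + 23/125 → 42/125
merge 28/125 + 42/125 → 14/25
merge 11/25 + 14/25 → 1
L = 42/125 + 14/25 + 1 = 237/125 = 1.896 bits/symbol.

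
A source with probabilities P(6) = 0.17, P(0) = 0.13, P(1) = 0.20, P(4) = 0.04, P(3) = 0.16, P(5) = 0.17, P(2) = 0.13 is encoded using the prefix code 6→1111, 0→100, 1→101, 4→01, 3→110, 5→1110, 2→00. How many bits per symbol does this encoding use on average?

L̄ = Σ pᵢ·ℓᵢ = 0.17·4 + 0.13·3 + 0.20·3 + 0.04·2 + 0.16·3 + 0.17·4 + 0.13·2 = 3.17 bits/symbol.

3.17 bits/symbol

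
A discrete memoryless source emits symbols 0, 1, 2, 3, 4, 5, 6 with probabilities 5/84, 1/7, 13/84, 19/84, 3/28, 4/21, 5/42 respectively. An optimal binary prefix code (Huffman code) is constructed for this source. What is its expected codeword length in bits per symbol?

2.75 bits/symbol

Repeatedly combine the two least-probable nodes; the expected code length is the sum of the merged weights.
merge 5/84 + 3/28 → 1/6
merge 5/42 + 1/7 → 11/42
merge 13/84 + 1/6 → 9/28
merge 4/21 + 19/84 → 5/12
merge 11/42 + 9/28 → 7/12
merge 5/12 + 7/12 → 1
L = 1/6 + 11/42 + 9/28 + 5/12 + 7/12 + 1 = 11/4 = 2.75 bits/symbol.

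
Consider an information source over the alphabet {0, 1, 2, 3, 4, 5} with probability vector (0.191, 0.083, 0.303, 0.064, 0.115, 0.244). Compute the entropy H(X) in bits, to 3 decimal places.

2.385 bits

H = −Σ pᵢ log₂ pᵢ.
−0.191·log₂(0.191) = 0.4562
−0.083·log₂(0.083) = 0.2980
−0.303·log₂(0.303) = 0.5220
−0.064·log₂(0.064) = 0.2538
−0.115·log₂(0.115) = 0.3588
−0.244·log₂(0.244) = 0.4966
Sum ≈ 2.3854 → 2.385 bits.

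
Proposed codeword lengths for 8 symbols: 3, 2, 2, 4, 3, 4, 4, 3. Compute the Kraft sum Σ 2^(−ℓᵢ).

With common denominator 2^4 = 16: Σ 2^(−ℓᵢ) = 2/16 + 4/16 + 4/16 + 1/16 + 2/16 + 1/16 + 1/16 + 2/16 = 17/16 = 1.0625.

1.0625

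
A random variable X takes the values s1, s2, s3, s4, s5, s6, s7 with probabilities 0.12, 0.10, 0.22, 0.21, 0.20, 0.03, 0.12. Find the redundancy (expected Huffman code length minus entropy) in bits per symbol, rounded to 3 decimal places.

Entropy H = −Σ p log₂ p ≈ 2.6359 bits.
Huffman merges: 3/100+1/10→13/100; 3/25+3/25→6/25; 13/100+1/5→33/100; 21/100+11/50→43/100; 6/25+33/100→57/100; 43/100+57/100→1. L = 27/10 ≈ 2.7000.
L − H = 2.7000 − 2.6359 = 0.064 bits.

0.064 bits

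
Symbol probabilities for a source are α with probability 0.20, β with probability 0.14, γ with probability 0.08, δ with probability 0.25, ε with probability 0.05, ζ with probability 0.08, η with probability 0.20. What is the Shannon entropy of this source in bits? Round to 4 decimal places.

H = −Σ pᵢ log₂ pᵢ.
−0.20·log₂(0.20) = 0.4644
−0.14·log₂(0.14) = 0.3971
−0.08·log₂(0.08) = 0.2915
−0.25·log₂(0.25) = 0.5000
−0.05·log₂(0.05) = 0.2161
−0.08·log₂(0.08) = 0.2915
−0.20·log₂(0.20) = 0.4644
Sum ≈ 2.6250 → 2.6250 bits.

2.6250 bits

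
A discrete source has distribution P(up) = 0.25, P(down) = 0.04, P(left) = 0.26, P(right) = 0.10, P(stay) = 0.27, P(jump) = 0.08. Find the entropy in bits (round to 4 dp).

H = −Σ pᵢ log₂ pᵢ.
−0.25·log₂(0.25) = 0.5000
−0.04·log₂(0.04) = 0.1858
−0.26·log₂(0.26) = 0.5053
−0.10·log₂(0.10) = 0.3322
−0.27·log₂(0.27) = 0.5100
−0.08·log₂(0.08) = 0.2915
Sum ≈ 2.3248 → 2.3248 bits.

2.3248 bits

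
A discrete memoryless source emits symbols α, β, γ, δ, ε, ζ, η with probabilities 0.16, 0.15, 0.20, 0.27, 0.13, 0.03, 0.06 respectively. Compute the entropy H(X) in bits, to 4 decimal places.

H = −Σ pᵢ log₂ pᵢ.
−0.16·log₂(0.16) = 0.4230
−0.15·log₂(0.15) = 0.4105
−0.20·log₂(0.20) = 0.4644
−0.27·log₂(0.27) = 0.5100
−0.13·log₂(0.13) = 0.3826
−0.03·log₂(0.03) = 0.1518
−0.06·log₂(0.06) = 0.2435
Sum ≈ 2.5859 → 2.5859 bits.

2.5859 bits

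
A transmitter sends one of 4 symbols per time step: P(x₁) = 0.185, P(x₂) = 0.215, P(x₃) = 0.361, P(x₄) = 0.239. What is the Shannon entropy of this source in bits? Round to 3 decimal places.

H = −Σ pᵢ log₂ pᵢ.
−0.185·log₂(0.185) = 0.4504
−0.215·log₂(0.215) = 0.4768
−0.361·log₂(0.361) = 0.5306
−0.239·log₂(0.239) = 0.4935
Sum ≈ 1.9513 → 1.951 bits.

1.951 bits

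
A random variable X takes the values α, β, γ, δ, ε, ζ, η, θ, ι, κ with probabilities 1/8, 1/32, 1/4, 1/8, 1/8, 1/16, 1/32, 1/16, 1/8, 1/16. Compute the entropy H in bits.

Each probability is a power of 1/2, so log₂(1/p) is an integer.
H = Σ p·log₂(1/p) = 1/8·3 + 1/32·5 + 1/4·2 + 1/8·3 + 1/8·3 + 1/16·4 + 1/32·5 + 1/16·4 + 1/8·3 + 1/16·4 = 3.0625 bits.

3.0625 bits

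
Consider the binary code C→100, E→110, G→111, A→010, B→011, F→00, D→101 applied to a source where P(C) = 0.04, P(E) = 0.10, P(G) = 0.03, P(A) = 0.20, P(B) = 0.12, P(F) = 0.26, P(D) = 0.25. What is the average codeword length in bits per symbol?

L̄ = Σ pᵢ·ℓᵢ = 0.04·3 + 0.10·3 + 0.03·3 + 0.20·3 + 0.12·3 + 0.26·2 + 0.25·3 = 2.74 bits/symbol.

2.74 bits/symbol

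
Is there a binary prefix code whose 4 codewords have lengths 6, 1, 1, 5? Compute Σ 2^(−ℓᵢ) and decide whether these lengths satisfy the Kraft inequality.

With common denominator 2^6 = 64: Σ 2^(−ℓᵢ) = 1/64 + 32/64 + 32/64 + 2/64 = 67/64 = 1.046875.
Kraft's inequality requires Σ ≤ 1; here Σ = 1.046875 > 1, so no such prefix code exists.

1.046875; no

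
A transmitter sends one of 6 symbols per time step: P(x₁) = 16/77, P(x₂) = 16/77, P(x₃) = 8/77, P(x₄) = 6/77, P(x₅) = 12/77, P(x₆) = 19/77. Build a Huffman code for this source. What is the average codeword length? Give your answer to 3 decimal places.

Repeatedly combine the two least-probable nodes; the expected code length is the sum of the merged weights.
merge 6/77 + 8/77 → 2/11
merge 12/77 + 2/11 → 26/77
merge 16/77 + 16/77 → 32/77
merge 19/77 + 26/77 → 45/77
merge 32/77 + 45/77 → 1
L = 2/11 + 26/77 + 32/77 + 45/77 + 1 = 194/77 ≈ 2.519 bits/symbol.

2.519 bits/symbol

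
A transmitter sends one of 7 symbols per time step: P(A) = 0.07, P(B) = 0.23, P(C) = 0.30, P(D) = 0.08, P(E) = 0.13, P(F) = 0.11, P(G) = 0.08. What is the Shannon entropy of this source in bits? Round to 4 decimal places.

H = −Σ pᵢ log₂ pᵢ.
−0.07·log₂(0.07) = 0.2686
−0.23·log₂(0.23) = 0.4877
−0.30·log₂(0.30) = 0.5211
−0.08·log₂(0.08) = 0.2915
−0.13·log₂(0.13) = 0.3826
−0.11·log₂(0.11) = 0.3503
−0.08·log₂(0.08) = 0.2915
Sum ≈ 2.5933 → 2.5933 bits.

2.5933 bits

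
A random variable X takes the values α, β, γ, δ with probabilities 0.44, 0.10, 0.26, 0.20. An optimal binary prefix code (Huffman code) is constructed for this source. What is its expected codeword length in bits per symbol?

Repeatedly combine the two least-probable nodes; the expected code length is the sum of the merged weights.
merge 1/10 + 1/5 → 3/10
merge 13/50 + 3/10 → 14/25
merge 11/25 + 14/25 → 1
L = 3/10 + 14/25 + 1 = 93/50 = 1.86 bits/symbol.

1.86 bits/symbol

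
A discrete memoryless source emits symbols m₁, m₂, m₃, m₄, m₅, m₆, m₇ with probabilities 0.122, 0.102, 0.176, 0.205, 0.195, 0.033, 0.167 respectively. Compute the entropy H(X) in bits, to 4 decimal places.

H = −Σ pᵢ log₂ pᵢ.
−0.122·log₂(0.122) = 0.3703
−0.102·log₂(0.102) = 0.3359
−0.176·log₂(0.176) = 0.4411
−0.205·log₂(0.205) = 0.4687
−0.195·log₂(0.195) = 0.4599
−0.033·log₂(0.033) = 0.1624
−0.167·log₂(0.167) = 0.4312
Sum ≈ 2.6695 → 2.6695 bits.

2.6695 bits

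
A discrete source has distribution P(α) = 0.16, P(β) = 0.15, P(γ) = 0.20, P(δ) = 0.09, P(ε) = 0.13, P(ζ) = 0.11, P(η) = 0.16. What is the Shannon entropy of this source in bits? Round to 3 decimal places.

2.767 bits

H = −Σ pᵢ log₂ pᵢ.
−0.16·log₂(0.16) = 0.4230
−0.15·log₂(0.15) = 0.4105
−0.20·log₂(0.20) = 0.4644
−0.09·log₂(0.09) = 0.3127
−0.13·log₂(0.13) = 0.3826
−0.11·log₂(0.11) = 0.3503
−0.16·log₂(0.16) = 0.4230
Sum ≈ 2.7665 → 2.767 bits.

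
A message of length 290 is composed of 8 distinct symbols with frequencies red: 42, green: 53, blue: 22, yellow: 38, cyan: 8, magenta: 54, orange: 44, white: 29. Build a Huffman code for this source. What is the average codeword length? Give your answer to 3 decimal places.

Probabilities are the counts divided by 290.
Repeatedly combine the two least-probable nodes; the expected code length is the sum of the merged weights.
merge 4/145 + 11/145 → 3/29
merge 1/10 + 3/29 → 59/290
merge 19/145 + 21/145 → 8/29
merge 22/145 + 53/290 → 97/290
merge 27/145 + 59/290 → 113/290
merge 8/29 + 97/290 → 177/290
merge 113/290 + 177/290 → 1
L = 3/29 + 59/290 + 8/29 + 97/290 + 113/290 + 177/290 + 1 = 423/145 ≈ 2.917 bits/symbol.

2.917 bits/symbol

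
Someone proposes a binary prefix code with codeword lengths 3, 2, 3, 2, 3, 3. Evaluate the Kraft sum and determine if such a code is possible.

1; yes

With common denominator 2^3 = 8: Σ 2^(−ℓᵢ) = 1/8 + 2/8 + 1/8 + 2/8 + 1/8 + 1/8 = 8/8 = 1.
Kraft's inequality requires Σ ≤ 1; here Σ = 1 ≤ 1, so such a prefix code exists.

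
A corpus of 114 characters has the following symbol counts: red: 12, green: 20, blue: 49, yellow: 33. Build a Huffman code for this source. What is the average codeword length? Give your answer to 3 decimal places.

1.851 bits/symbol

Probabilities are the counts divided by 114.
Repeatedly combine the two least-probable nodes; the expected code length is the sum of the merged weights.
merge 2/19 + 10/57 → 16/57
merge 16/57 + 11/38 → 65/114
merge 49/114 + 65/114 → 1
L = 16/57 + 65/114 + 1 = 211/114 ≈ 1.851 bits/symbol.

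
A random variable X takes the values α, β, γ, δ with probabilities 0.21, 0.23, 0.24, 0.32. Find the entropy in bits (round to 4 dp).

1.9807 bits

H = −Σ pᵢ log₂ pᵢ.
−0.21·log₂(0.21) = 0.4728
−0.23·log₂(0.23) = 0.4877
−0.24·log₂(0.24) = 0.4941
−0.32·log₂(0.32) = 0.5260
Sum ≈ 1.9807 → 1.9807 bits.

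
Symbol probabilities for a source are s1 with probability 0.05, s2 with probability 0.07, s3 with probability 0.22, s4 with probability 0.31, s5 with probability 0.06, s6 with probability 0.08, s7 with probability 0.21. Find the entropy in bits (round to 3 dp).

2.497 bits

H = −Σ pᵢ log₂ pᵢ.
−0.05·log₂(0.05) = 0.2161
−0.07·log₂(0.07) = 0.2686
−0.22·log₂(0.22) = 0.4806
−0.31·log₂(0.31) = 0.5238
−0.06·log₂(0.06) = 0.2435
−0.08·log₂(0.08) = 0.2915
−0.21·log₂(0.21) = 0.4728
Sum ≈ 2.4969 → 2.497 bits.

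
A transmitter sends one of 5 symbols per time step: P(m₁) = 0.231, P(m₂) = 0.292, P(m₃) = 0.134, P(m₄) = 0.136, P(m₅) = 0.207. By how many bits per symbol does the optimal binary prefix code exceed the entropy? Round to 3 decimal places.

0.013 bits

Entropy H = −Σ p log₂ p ≈ 2.2573 bits.
Huffman merges: 67/500+17/125→27/100; 207/1000+231/1000→219/500; 27/100+73/250→281/500; 219/500+281/500→1. L = 227/100 ≈ 2.2700.
L − H = 2.2700 − 2.2573 = 0.013 bits.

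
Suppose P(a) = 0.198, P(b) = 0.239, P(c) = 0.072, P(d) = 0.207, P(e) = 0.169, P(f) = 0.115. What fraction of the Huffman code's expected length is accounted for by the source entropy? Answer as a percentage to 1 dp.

Entropy H = −Σ p log₂ p ≈ 2.4921 bits.
Huffman merges: 9/125+23/200→187/1000; 169/1000+187/1000→89/250; 99/500+207/1000→81/200; 239/1000+89/250→119/200; 81/200+119/200→1. L = 2543/1000 ≈ 2.5430.
Efficiency = H/L = 2.4921/2.5430 = 98.0%.

98.0%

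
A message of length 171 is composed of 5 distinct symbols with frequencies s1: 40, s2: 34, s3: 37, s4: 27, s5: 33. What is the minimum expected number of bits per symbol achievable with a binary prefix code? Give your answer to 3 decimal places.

Probabilities are the counts divided by 171.
Repeatedly combine the two least-probable nodes; the expected code length is the sum of the merged weights.
merge 3/19 + 11/57 → 20/57
merge 34/171 + 37/171 → 71/171
merge 40/171 + 20/57 → 100/171
merge 71/171 + 100/171 → 1
L = 20/57 + 71/171 + 100/171 + 1 = 134/57 ≈ 2.351 bits/symbol.

2.351 bits/symbol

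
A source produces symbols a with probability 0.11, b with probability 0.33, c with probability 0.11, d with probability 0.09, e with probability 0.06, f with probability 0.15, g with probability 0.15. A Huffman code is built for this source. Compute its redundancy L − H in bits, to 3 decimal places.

0.064 bits

Entropy H = −Σ p log₂ p ≈ 2.6057 bits.
Huffman merges: 3/50+9/100→3/20; 11/100+11/100→11/50; 3/20+3/20→3/10; 3/20+11/50→37/100; 3/10+33/100→63/100; 37/100+63/100→1. L = 267/100 ≈ 2.6700.
L − H = 2.6700 − 2.6057 = 0.064 bits.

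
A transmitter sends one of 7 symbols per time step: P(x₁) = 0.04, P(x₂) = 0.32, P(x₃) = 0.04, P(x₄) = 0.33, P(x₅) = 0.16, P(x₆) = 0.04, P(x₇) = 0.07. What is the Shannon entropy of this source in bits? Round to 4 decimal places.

2.3027 bits

H = −Σ pᵢ log₂ pᵢ.
−0.04·log₂(0.04) = 0.1858
−0.32·log₂(0.32) = 0.5260
−0.04·log₂(0.04) = 0.1858
−0.33·log₂(0.33) = 0.5278
−0.16·log₂(0.16) = 0.4230
−0.04·log₂(0.04) = 0.1858
−0.07·log₂(0.07) = 0.2686
Sum ≈ 2.3027 → 2.3027 bits.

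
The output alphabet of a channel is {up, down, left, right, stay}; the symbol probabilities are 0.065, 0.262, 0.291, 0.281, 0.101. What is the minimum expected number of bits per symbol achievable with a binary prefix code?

Repeatedly combine the two least-probable nodes; the expected code length is the sum of the merged weights.
merge 13/200 + 101/1000 → 83/500
merge 83/500 + 131/500 → 107/250
merge 281/1000 + 291/1000 → 143/250
merge 107/250 + 143/250 → 1
L = 83/500 + 107/250 + 143/250 + 1 = 1083/500 = 2.166 bits/symbol.

2.166 bits/symbol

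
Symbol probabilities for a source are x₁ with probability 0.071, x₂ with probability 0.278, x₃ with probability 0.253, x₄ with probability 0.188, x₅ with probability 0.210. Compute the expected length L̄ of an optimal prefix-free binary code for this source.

2.259 bits/symbol

Repeatedly combine the two least-probable nodes; the expected code length is the sum of the merged weights.
merge 71/1000 + 47/250 → 259/1000
merge 21/100 + 253/1000 → 463/1000
merge 259/1000 + 139/500 → 537/1000
merge 463/1000 + 537/1000 → 1
L = 259/1000 + 463/1000 + 537/1000 + 1 = 2259/1000 = 2.259 bits/symbol.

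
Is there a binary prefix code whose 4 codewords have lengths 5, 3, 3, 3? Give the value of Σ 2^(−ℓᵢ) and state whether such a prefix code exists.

With common denominator 2^5 = 32: Σ 2^(−ℓᵢ) = 1/32 + 4/32 + 4/32 + 4/32 = 13/32 = 0.40625.
Kraft's inequality requires Σ ≤ 1; here Σ = 0.40625 ≤ 1, so such a prefix code exists.

0.40625; yes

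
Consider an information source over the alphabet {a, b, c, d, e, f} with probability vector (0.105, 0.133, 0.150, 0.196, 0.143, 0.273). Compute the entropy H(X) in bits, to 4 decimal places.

2.5124 bits

H = −Σ pᵢ log₂ pᵢ.
−0.105·log₂(0.105) = 0.3414
−0.133·log₂(0.133) = 0.3871
−0.150·log₂(0.150) = 0.4105
−0.196·log₂(0.196) = 0.4608
−0.143·log₂(0.143) = 0.4012
−0.273·log₂(0.273) = 0.5113
Sum ≈ 2.5124 → 2.5124 bits.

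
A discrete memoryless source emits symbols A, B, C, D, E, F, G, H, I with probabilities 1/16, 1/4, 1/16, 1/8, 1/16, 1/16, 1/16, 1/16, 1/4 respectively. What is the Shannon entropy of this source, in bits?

Each probability is a power of 1/2, so log₂(1/p) is an integer.
H = Σ p·log₂(1/p) = 1/16·4 + 1/4·2 + 1/16·4 + 1/8·3 + 1/16·4 + 1/16·4 + 1/16·4 + 1/16·4 + 1/4·2 = 2.875 bits.

2.875 bits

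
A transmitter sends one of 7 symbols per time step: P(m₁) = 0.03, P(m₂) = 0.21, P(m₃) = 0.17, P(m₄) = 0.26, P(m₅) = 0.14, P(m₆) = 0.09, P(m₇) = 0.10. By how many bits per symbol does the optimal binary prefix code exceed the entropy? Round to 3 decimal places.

0.044 bits

Entropy H = −Σ p log₂ p ≈ 2.6064 bits.
Huffman merges: 3/100+9/100→3/25; 1/10+3/25→11/50; 7/50+17/100→31/100; 21/100+11/50→43/100; 13/50+31/100→57/100; 43/100+57/100→1. L = 53/20 ≈ 2.6500.
L − H = 2.6500 − 2.6064 = 0.044 bits.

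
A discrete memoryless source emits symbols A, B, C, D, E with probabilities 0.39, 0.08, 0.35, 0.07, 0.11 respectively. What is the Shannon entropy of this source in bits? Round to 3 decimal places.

H = −Σ pᵢ log₂ pᵢ.
−0.39·log₂(0.39) = 0.5298
−0.08·log₂(0.08) = 0.2915
−0.35·log₂(0.35) = 0.5301
−0.07·log₂(0.07) = 0.2686
−0.11·log₂(0.11) = 0.3503
Sum ≈ 1.9702 → 1.970 bits.

1.970 bits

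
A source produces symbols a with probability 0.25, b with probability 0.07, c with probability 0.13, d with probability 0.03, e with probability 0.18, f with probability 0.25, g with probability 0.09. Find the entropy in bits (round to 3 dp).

2.561 bits

H = −Σ pᵢ log₂ pᵢ.
−0.25·log₂(0.25) = 0.5000
−0.07·log₂(0.07) = 0.2686
−0.13·log₂(0.13) = 0.3826
−0.03·log₂(0.03) = 0.1518
−0.18·log₂(0.18) = 0.4453
−0.25·log₂(0.25) = 0.5000
−0.09·log₂(0.09) = 0.3127
Sum ≈ 2.5609 → 2.561 bits.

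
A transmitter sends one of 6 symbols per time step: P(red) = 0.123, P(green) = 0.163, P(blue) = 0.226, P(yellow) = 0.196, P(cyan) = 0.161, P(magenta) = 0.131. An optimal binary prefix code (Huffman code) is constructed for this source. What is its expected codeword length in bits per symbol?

Repeatedly combine the two least-probable nodes; the expected code length is the sum of the merged weights.
merge 123/1000 + 131/1000 → 127/500
merge 161/1000 + 163/1000 → 81/250
merge 49/250 + 113/500 → 211/500
merge 127/500 + 81/250 → 289/500
merge 211/500 + 289/500 → 1
L = 127/500 + 81/250 + 211/500 + 289/500 + 1 = 1289/500 = 2.578 bits/symbol.

2.578 bits/symbol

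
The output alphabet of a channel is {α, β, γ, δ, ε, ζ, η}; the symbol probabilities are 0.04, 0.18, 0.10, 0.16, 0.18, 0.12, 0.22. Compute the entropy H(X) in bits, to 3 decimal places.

2.679 bits

H = −Σ pᵢ log₂ pᵢ.
−0.04·log₂(0.04) = 0.1858
−0.18·log₂(0.18) = 0.4453
−0.10·log₂(0.10) = 0.3322
−0.16·log₂(0.16) = 0.4230
−0.18·log₂(0.18) = 0.4453
−0.12·log₂(0.12) = 0.3671
−0.22·log₂(0.22) = 0.4806
Sum ≈ 2.6792 → 2.679 bits.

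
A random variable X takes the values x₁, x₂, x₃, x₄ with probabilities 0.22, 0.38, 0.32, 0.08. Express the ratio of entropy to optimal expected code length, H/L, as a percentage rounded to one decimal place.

Entropy H = −Σ p log₂ p ≈ 1.8286 bits.
Huffman merges: 2/25+11/50→3/10; 3/10+8/25→31/50; 19/50+31/50→1. L = 48/25 ≈ 1.9200.
Efficiency = H/L = 1.8286/1.9200 = 95.2%.

95.2%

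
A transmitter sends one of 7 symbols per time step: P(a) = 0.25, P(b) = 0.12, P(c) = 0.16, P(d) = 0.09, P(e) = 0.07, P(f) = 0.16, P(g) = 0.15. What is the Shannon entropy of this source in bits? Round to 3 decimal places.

2.705 bits

H = −Σ pᵢ log₂ pᵢ.
−0.25·log₂(0.25) = 0.5000
−0.12·log₂(0.12) = 0.3671
−0.16·log₂(0.16) = 0.4230
−0.09·log₂(0.09) = 0.3127
−0.07·log₂(0.07) = 0.2686
−0.16·log₂(0.16) = 0.4230
−0.15·log₂(0.15) = 0.4105
Sum ≈ 2.7049 → 2.705 bits.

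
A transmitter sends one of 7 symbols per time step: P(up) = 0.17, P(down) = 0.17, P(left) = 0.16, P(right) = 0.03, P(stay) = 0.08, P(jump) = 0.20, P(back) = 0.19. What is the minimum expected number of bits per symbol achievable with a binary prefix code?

Repeatedly combine the two least-probable nodes; the expected code length is the sum of the merged weights.
merge 3/100 + 2/25 → 11/100
merge 11/100 + 4/25 → 27/100
merge 17/100 + 17/100 → 17/50
merge 19/100 + 1/5 → 39/100
merge 27/100 + 17/50 → 61/100
merge 39/100 + 61/100 → 1
L = 11/100 + 27/100 + 17/50 + 39/100 + 61/100 + 1 = 68/25 = 2.72 bits/symbol.

2.72 bits/symbol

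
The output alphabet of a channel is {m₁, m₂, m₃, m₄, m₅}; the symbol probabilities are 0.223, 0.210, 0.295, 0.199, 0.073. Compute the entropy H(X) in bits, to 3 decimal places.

2.214 bits

H = −Σ pᵢ log₂ pᵢ.
−0.223·log₂(0.223) = 0.4828
−0.210·log₂(0.210) = 0.4728
−0.295·log₂(0.295) = 0.5196
−0.199·log₂(0.199) = 0.4635
−0.073·log₂(0.073) = 0.2756
Sum ≈ 2.2143 → 2.214 bits.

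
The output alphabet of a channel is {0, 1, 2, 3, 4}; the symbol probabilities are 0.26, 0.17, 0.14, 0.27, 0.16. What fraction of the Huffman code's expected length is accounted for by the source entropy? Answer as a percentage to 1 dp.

98.7%

Entropy H = −Σ p log₂ p ≈ 2.2700 bits.
Huffman merges: 7/50+4/25→3/10; 17/100+13/50→43/100; 27/100+3/10→57/100; 43/100+57/100→1. L = 23/10 ≈ 2.3000.
Efficiency = H/L = 2.2700/2.3000 = 98.7%.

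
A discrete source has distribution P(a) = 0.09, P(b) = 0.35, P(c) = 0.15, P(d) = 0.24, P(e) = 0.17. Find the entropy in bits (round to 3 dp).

H = −Σ pᵢ log₂ pᵢ.
−0.09·log₂(0.09) = 0.3127
−0.35·log₂(0.35) = 0.5301
−0.15·log₂(0.15) = 0.4105
−0.24·log₂(0.24) = 0.4941
−0.17·log₂(0.17) = 0.4346
Sum ≈ 2.1820 → 2.182 bits.

2.182 bits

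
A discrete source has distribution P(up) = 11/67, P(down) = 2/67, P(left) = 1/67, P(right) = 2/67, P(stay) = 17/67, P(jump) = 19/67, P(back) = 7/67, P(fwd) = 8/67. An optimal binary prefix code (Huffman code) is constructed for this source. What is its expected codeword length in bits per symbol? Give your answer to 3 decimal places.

2.582 bits/symbol

Repeatedly combine the two least-probable nodes; the expected code length is the sum of the merged weights.
merge 1/67 + 2/67 → 3/67
merge 2/67 + 3/67 → 5/67
merge 5/67 + 7/67 → 12/67
merge 8/67 + 11/67 → 19/67
merge 12/67 + 17/67 → 29/67
merge 19/67 + 19/67 → 38/67
merge 29/67 + 38/67 → 1
L = 3/67 + 5/67 + 12/67 + 19/67 + 29/67 + 38/67 + 1 = 173/67 ≈ 2.582 bits/symbol.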